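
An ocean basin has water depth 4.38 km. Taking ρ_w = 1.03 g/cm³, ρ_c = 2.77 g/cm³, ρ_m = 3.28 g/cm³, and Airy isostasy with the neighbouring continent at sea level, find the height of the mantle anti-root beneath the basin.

14.9 km

In Airy isostatic equilibrium: replacing crust with seawater at the top is compensated by replacing crust with mantle at the base: d (ρ_c − ρ_w) = a (ρ_m − ρ_c).
a = d (ρ_c − ρ_w)/(ρ_m − ρ_c) = 4.38 km × 1.74/0.51 = 14.9 km.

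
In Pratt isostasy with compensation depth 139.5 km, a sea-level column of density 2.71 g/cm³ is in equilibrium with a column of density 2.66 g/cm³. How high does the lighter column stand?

2.62 km

ρ_ref D = ρ (D + h) → h = D (ρ_ref − ρ)/ρ.
h = 139.5 km × (2.71 − 2.66)/2.66 = 2.62 km.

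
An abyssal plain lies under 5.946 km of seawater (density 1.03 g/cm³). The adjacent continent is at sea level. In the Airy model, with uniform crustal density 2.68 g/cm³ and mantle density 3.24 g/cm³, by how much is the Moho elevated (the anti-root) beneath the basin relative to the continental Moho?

17.5 km

By Archimedes' principle applied to the lithosphere: replacing crust with seawater at the top is compensated by replacing crust with mantle at the base: d (ρ_c − ρ_w) = a (ρ_m − ρ_c).
a = d (ρ_c − ρ_w)/(ρ_m − ρ_c) = 5.946 km × 1.65/0.56 = 17.5 km.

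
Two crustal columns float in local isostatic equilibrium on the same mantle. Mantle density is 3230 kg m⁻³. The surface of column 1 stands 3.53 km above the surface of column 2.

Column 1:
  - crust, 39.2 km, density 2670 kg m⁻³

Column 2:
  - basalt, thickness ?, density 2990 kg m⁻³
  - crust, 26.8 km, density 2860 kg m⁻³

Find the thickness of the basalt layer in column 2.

Take the compensation level at the base of the deeper column (depth z_c below the surface of column 1) and equate Σ ρ_i t_i down to z_c; mantle fills any gap and the z_c terms cancel.
Column 1: 39.2×2670 + (z_c − 39.2)×3230
Column 2: 3.53×0 + x×2990 + 26.8×2860 + (z_c − 3.53 − 26.8 − x)×3230
The z_c×3230 term appears on both sides and cancels. Collect the known terms of each column as K = Σ(ρt)_known − 3230 × (depth of known layers): K_1 = 104664 − 3230×39.2 = −21952; K_2 = 76648 − 3230×(3.53 + 26.8) = −21317.9.
Balance: K_1 = K_2 − x×(3230 − 2990), so x = (K_2 − K_1)/(3230 − 2990) = 634.1/240 = 2.64 km.

2.64 km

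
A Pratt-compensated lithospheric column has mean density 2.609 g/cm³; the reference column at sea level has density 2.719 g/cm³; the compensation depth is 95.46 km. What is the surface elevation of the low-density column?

4.02 km

ρ_ref D = ρ (D + h) → h = D (ρ_ref − ρ)/ρ.
h = 95.46 km × (2.719 − 2.609)/2.609 = 4.02 km.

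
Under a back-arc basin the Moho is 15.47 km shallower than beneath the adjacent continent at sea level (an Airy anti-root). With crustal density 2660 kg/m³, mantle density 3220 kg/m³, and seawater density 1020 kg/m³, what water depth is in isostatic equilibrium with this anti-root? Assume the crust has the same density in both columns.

Replacing a thickness d of crust by seawater at the top must be balanced by replacing crust with mantle at the base: d (ρ_c − ρ_w) = a (ρ_m − ρ_c).
d = a (ρ_m − ρ_c)/(ρ_c − ρ_w) = 15.47 km × 560/1640 = 5.28 km.

5.28 km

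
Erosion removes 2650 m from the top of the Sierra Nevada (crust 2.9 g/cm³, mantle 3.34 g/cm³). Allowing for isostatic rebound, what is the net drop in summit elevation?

349 m

Rebound u = e ρ_c/ρ_m = 2650 m × 2.9/3.34 = 2301 m.
Net surface drop = e − u = 2650 m − 2301 m = e (ρ_m − ρ_c)/ρ_m = 349 m.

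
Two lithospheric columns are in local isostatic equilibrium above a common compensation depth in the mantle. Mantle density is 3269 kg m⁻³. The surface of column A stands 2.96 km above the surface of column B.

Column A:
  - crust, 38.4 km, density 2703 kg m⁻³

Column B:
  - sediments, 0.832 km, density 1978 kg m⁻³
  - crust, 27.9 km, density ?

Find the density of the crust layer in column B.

Take the compensation level at the base of the deeper column (depth z_c below the surface of column A) and equate Σ ρ_i t_i down to z_c; mantle fills any gap and the z_c terms cancel.
Column A: 38.4×2703 + (z_c − 38.4)×3269
Column B: 2.96×0 + 0.832×1978 + 27.9×ρ + (z_c − 2.96 − 28.732)×3269
The z_c×3269 term appears on both sides and cancels. Collect the known terms of each column as K = Σ(ρt)_known − 3269 × (depth of known layers): K_A = 103795.2 − 3269×38.4 = −21734.4; K_B = 1645.696 − 3269×(2.96 + 28.732) = −101955.452.
Balance: K_A = K_B + 27.9×ρ, so ρ = (K_A − K_B)/27.9 = 80221.1/27.9 = 2880 kg m⁻³.

2880 kg m⁻³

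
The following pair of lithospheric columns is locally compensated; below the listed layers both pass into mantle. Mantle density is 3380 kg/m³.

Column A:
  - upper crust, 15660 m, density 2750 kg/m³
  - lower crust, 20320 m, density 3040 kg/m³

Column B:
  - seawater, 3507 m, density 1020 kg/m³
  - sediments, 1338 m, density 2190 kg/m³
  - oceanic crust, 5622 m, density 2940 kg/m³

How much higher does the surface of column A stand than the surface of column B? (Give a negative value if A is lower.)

1310 m

For any compensation level in the mantle, the mantle terms cancel and isostasy reduces to e = (Σt_A − Σt_B) − (Σ(ρt)_A − Σ(ρt)_B) / ρ_m.
Σt_A = 35980 m; Σt_B = 10467 m; Σ(ρt)_A = 104837800; Σ(ρt)_B = 23036040 (in m·kg/m³).
e = (35980 − 10467) − (104837800 − 23036040) / 3380 = 1310 m.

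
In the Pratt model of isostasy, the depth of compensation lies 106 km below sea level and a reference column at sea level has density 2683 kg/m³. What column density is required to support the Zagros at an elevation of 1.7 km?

Pratt balance: ρ_ref D = ρ (D + h).
ρ = ρ_ref D/(D + h) = 2683 × 106 km/(106 km + 1.7 km) = 2640 kg/m³.

2640 kg/m³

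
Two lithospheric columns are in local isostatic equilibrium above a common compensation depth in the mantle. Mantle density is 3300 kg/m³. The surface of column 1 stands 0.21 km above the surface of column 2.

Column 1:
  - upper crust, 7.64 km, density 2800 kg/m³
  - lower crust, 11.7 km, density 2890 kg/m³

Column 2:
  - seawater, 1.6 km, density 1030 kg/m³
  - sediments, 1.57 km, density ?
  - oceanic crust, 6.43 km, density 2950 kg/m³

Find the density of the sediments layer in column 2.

Take the compensation level at the base of the deeper column (depth z_c below the surface of column 1) and equate Σ ρ_i t_i down to z_c; mantle fills any gap and the z_c terms cancel.
Column 1: 7.64×2800 + 11.7×2890 + (z_c − 19.34)×3300
Column 2: 0.21×0 + 1.6×1030 + 1.57×ρ + 6.43×2950 + (z_c − 0.21 − 9.6)×3300
The z_c×3300 term appears on both sides and cancels. Collect the known terms of each column as K = Σ(ρt)_known − 3300 × (depth of known layers): K_1 = 55205 − 3300×19.34 = −8617; K_2 = 20616.5 − 3300×(0.21 + 9.6) = −11756.5.
Balance: K_1 = K_2 + 1.57×ρ, so ρ = (K_1 − K_2)/1.57 = 3139.5/1.57 = 2000 kg/m³.

2000 kg/m³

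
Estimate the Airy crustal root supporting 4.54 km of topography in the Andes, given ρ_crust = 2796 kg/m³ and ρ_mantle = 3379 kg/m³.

21.8 km

In Airy isostatic equilibrium: the weight of the topography is balanced by the buoyancy of the root, ρ_c h = (ρ_m − ρ_c) r.
r = h · ρ_c / (ρ_m − ρ_c) = 4.54 km × 2796 / (3379 − 2796) = 21.8 km.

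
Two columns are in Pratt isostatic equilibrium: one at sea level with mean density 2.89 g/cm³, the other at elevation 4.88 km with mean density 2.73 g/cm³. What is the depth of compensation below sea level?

83.3 km

ρ_ref D = ρ (D + h) → D (ρ_ref − ρ) = ρ h.
D = ρ h/(ρ_ref − ρ) = 2.73 × 4.88 km/(2.89 − 2.73) = 83.3 km.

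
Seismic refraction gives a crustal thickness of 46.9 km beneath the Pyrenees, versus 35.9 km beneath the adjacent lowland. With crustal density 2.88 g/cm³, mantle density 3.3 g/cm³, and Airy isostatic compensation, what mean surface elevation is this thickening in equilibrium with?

1.4 km

Excess crust Δ = 46.9 km − 35.9 km = 11 km, split between elevation h and root r with h + r = Δ.
Airy balance ρ_c h = (ρ_m − ρ_c) r gives r = h ρ_c/(ρ_m − ρ_c), so h (1 + ρ_c/(ρ_m − ρ_c)) = Δ, i.e. h = Δ (ρ_m − ρ_c)/ρ_m.
h = 11 km × 0.42/3.3 = 1.4 km.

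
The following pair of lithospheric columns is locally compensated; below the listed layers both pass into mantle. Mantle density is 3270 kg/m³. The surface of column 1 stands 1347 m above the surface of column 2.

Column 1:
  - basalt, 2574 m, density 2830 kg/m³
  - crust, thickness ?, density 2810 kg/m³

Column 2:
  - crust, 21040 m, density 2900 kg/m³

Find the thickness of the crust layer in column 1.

Take the compensation level at the base of the deeper column (depth z_c below the surface of column 1) and equate Σ ρ_i t_i down to z_c; mantle fills any gap and the z_c terms cancel.
Column 1: 2574×2830 + x×2810 + (z_c − 2574 − x)×3270
Column 2: 1347×0 + 21040×2900 + (z_c − 1347 − 21040)×3270
The z_c×3270 term appears on both sides and cancels. Collect the known terms of each column as K = Σ(ρt)_known − 3270 × (depth of known layers): K_1 = 7284420 − 3270×2574 = −1132560; K_2 = 61016000 − 3270×(1347 + 21040) = −12189490.
Balance: K_1 − x×(3270 − 2810) = K_2, so x = (K_1 − K_2)/(3270 − 2810) = 11056900/460 = 24000 m.

24000 m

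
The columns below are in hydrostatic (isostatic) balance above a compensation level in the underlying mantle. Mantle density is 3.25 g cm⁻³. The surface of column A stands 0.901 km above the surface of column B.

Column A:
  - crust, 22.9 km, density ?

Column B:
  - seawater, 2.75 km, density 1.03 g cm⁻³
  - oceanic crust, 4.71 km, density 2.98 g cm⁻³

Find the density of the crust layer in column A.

Take the compensation level at the base of the deeper column (depth z_c below the surface of column A) and equate Σ ρ_i t_i down to z_c; mantle fills any gap and the z_c terms cancel.
Column A: 22.9×ρ + (z_c − 22.9)×3.25
Column B: 0.901×0 + 2.75×1.03 + 4.71×2.98 + (z_c − 0.901 − 7.46)×3.25
The z_c×3.25 term appears on both sides and cancels. Collect the known terms of each column as K = Σ(ρt)_known − 3.25 × (depth of known layers): K_A = 0 − 3.25×22.9 = −74.425; K_B = 16.8683 − 3.25×(0.901 + 7.46) = −10.30495.
Balance: K_A + 22.9×ρ = K_B, so ρ = (K_B − K_A)/22.9 = 64.12/22.9 = 2.8 g cm⁻³.

2.8 g cm⁻³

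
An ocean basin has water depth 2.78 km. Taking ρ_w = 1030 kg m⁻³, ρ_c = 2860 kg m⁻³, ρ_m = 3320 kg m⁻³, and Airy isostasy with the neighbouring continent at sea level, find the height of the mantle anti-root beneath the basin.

Isostatic balance requires: replacing crust with seawater at the top is compensated by replacing crust with mantle at the base: d (ρ_c − ρ_w) = a (ρ_m − ρ_c).
a = d (ρ_c − ρ_w)/(ρ_m − ρ_c) = 2.78 km × 1830/460 = 11.1 km.

11.1 km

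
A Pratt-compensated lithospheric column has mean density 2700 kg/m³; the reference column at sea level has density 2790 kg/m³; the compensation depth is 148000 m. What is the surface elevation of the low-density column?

4930 m

ρ_ref D = ρ (D + h) → h = D (ρ_ref − ρ)/ρ.
h = 148000 m × (2790 − 2700)/2700 = 4930 m.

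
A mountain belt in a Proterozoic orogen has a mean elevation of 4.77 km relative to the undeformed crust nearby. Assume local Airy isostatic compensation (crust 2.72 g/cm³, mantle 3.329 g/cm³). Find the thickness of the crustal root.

For local isostatic compensation: the weight of the topography is balanced by the buoyancy of the root, ρ_c h = (ρ_m − ρ_c) r.
r = h · ρ_c / (ρ_m − ρ_c) = 4.77 km × 2.72 / (3.329 − 2.72) = 21.3 km.

21.3 km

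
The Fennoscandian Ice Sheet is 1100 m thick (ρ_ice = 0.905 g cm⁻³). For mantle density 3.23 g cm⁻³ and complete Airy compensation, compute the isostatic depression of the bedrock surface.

308 m

In Airy isostatic equilibrium: the ice load ρ_ice t is balanced by mantle displaced below, ρ_m s.
s = t ρ_ice / ρ_m = 1100 m × 0.905/3.23 = 308 m.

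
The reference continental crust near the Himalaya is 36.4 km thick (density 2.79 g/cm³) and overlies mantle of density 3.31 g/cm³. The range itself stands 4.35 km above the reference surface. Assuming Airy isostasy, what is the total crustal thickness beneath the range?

Root depth r = h ρ_c / (ρ_m − ρ_c) = 4.35 km × 2.79 / 0.52 = 23.34 km.
Total thickness = T + h + r = 36.4 km + 4.35 km + 23.34 km = 64.1 km.

64.1 km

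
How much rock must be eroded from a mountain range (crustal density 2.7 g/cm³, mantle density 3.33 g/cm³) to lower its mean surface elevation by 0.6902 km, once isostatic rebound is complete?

Net drop Δ = e − u = e − e ρ_c/ρ_m = e (ρ_m − ρ_c)/ρ_m.
e = Δ ρ_m/(ρ_m − ρ_c) = 0.6902 km × 3.33/0.63 = 3.65 km.

3.65 km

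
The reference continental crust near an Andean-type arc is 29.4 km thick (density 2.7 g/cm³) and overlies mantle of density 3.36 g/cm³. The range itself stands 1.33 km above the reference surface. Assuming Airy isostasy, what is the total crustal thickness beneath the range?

Root depth r = h ρ_c / (ρ_m − ρ_c) = 1.33 km × 2.7 / 0.66 = 5.441 km.
Total thickness = T + h + r = 29.4 km + 1.33 km + 5.441 km = 36.2 km.

36.2 km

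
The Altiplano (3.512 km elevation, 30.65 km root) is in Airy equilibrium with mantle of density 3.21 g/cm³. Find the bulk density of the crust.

ρ_c h = (ρ_m − ρ_c) r → ρ_c (h + r) = ρ_m r → ρ_c = ρ_m r / (h + r).
ρ_c = 3.21 × 30.65 km / (3.512 km + 30.65 km) = 2.88 g/cm³.

2.88 g/cm³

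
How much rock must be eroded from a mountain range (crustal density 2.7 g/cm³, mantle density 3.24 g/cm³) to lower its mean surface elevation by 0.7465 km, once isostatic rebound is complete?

4.48 km

Net drop Δ = e − u = e − e ρ_c/ρ_m = e (ρ_m − ρ_c)/ρ_m.
e = Δ ρ_m/(ρ_m − ρ_c) = 0.7465 km × 3.24/0.54 = 4.48 km.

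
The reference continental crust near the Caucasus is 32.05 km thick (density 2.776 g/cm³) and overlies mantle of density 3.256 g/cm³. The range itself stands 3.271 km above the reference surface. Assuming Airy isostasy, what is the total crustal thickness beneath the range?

54.2 km

Root depth r = h ρ_c / (ρ_m − ρ_c) = 3.271 km × 2.776 / 0.48 = 18.92 km.
Total thickness = T + h + r = 32.05 km + 3.271 km + 18.92 km = 54.2 km.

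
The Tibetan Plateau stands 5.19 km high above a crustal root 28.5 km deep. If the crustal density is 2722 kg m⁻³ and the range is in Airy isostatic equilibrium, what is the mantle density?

3220 kg m⁻³

Airy balance: ρ_c h = (ρ_m − ρ_c) r → ρ_m = ρ_c (1 + h/r).
ρ_m = 2722 × (1 + 5.19 km/28.5 km) = 3220 kg m⁻³.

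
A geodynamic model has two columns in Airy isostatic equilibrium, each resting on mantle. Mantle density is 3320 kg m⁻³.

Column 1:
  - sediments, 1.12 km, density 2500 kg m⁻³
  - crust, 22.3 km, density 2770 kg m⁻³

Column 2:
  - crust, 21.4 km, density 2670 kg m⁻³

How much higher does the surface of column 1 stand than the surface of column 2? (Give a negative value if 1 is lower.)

For any compensation level in the mantle, the mantle terms cancel and isostasy reduces to e = (Σt_1 − Σt_2) − (Σ(ρt)_1 − Σ(ρt)_2) / ρ_m.
Σt_1 = 23.42 km; Σt_2 = 21.4 km; Σ(ρt)_1 = 64571; Σ(ρt)_2 = 57138 (in km·kg m⁻³).
e = (23.42 − 21.4) − (64571 − 57138) / 3320 = −0.219 km.

−0.219 km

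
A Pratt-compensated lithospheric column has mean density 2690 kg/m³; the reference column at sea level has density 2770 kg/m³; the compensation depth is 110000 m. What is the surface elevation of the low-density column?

3270 m

ρ_ref D = ρ (D + h) → h = D (ρ_ref − ρ)/ρ.
h = 110000 m × (2770 − 2690)/2690 = 3270 m.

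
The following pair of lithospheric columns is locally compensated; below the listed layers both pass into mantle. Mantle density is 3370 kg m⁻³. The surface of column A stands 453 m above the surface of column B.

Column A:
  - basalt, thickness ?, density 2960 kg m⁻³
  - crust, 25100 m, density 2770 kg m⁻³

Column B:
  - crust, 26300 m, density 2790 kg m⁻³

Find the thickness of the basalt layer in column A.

4200 m

Take the compensation level at the base of the deeper column (depth z_c below the surface of column A) and equate Σ ρ_i t_i down to z_c; mantle fills any gap and the z_c terms cancel.
Column A: x×2960 + 25100×2770 + (z_c − 25100 − x)×3370
Column B: 453×0 + 26300×2790 + (z_c − 453 − 26300)×3370
The z_c×3370 term appears on both sides and cancels. Collect the known terms of each column as K = Σ(ρt)_known − 3370 × (depth of known layers): K_A = 69527000 − 3370×25100 = −15060000; K_B = 73377000 − 3370×(453 + 26300) = −16780610.
Balance: K_A − x×(3370 − 2960) = K_B, so x = (K_A − K_B)/(3370 − 2960) = 1720610/410 = 4200 m.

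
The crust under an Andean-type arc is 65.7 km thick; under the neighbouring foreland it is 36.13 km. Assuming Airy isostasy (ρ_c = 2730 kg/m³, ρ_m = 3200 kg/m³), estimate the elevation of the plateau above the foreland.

4.34 km

Excess crust Δ = 65.7 km − 36.13 km = 29.57 km, split between elevation h and root r with h + r = Δ.
Airy balance ρ_c h = (ρ_m − ρ_c) r gives r = h ρ_c/(ρ_m − ρ_c), so h (1 + ρ_c/(ρ_m − ρ_c)) = Δ, i.e. h = Δ (ρ_m − ρ_c)/ρ_m.
h = 29.57 km × 470/3200 = 4.34 km.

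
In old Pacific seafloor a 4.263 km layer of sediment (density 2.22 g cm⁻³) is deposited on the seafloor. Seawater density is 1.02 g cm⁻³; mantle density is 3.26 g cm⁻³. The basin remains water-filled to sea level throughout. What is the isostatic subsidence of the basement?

2.28 km

Submarine loading: the sediment displaces seawater, and the subsidence is in turn flooded, so s (ρ_m − ρ_w) = t (ρ_sed − ρ_w).
s = 4.263 km × (2.22 − 1.02) / (3.26 − 1.02) = 2.28 km.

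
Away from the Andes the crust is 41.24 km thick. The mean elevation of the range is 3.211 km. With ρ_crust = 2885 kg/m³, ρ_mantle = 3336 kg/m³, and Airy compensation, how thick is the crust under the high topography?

65 km

Root depth r = h ρ_c / (ρ_m − ρ_c) = 3.211 km × 2885 / 451 = 20.54 km.
Total thickness = T + h + r = 41.24 km + 3.211 km + 20.54 km = 65 km.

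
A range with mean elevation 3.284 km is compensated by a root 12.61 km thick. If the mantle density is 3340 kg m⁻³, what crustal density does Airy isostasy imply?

ρ_c h = (ρ_m − ρ_c) r → ρ_c (h + r) = ρ_m r → ρ_c = ρ_m r / (h + r).
ρ_c = 3340 × 12.61 km / (3.284 km + 12.61 km) = 2650 kg m⁻³.

2650 kg m⁻³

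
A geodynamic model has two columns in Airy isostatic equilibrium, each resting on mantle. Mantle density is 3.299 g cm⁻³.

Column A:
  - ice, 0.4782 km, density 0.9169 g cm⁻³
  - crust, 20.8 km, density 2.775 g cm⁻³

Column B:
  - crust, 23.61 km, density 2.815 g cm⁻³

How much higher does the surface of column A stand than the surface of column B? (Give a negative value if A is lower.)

0.185 km

For any compensation level in the mantle, the mantle terms cancel and isostasy reduces to e = (Σt_A − Σt_B) − (Σ(ρt)_A − Σ(ρt)_B) / ρ_m.
Σt_A = 21.2782 km; Σt_B = 23.61 km; Σ(ρt)_A = 58.1584616; Σ(ρt)_B = 66.46215 (in km·g cm⁻³).
e = (21.2782 − 23.61) − (58.1584616 − 66.46215) / 3.299 = 0.185 km.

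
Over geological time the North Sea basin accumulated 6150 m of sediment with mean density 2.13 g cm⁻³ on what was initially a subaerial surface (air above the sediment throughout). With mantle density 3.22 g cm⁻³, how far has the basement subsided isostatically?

4070 m

Subaerial load: s = t ρ_sed / ρ_m = 6150 m × 2.13/3.22 = 4070 m.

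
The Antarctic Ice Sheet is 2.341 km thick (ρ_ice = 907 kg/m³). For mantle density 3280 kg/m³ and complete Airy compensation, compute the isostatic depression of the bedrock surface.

0.647 km

Equating mass per unit area of the two columns: the ice load ρ_ice t is balanced by mantle displaced below, ρ_m s.
s = t ρ_ice / ρ_m = 2.341 km × 907/3280 = 0.647 km.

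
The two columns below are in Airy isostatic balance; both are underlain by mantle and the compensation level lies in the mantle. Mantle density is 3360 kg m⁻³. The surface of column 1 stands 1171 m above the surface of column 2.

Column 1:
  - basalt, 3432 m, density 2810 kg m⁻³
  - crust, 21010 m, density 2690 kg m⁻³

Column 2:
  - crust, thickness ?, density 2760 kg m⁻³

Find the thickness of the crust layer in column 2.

Take the compensation level at the base of the deeper column (depth z_c below the surface of column 1) and equate Σ ρ_i t_i down to z_c; mantle fills any gap and the z_c terms cancel.
Column 1: 3432×2810 + 21010×2690 + (z_c − 24442)×3360
Column 2: 1171×0 + x×2760 + (z_c − 1171 − 0 − x)×3360
The z_c×3360 term appears on both sides and cancels. Collect the known terms of each column as K = Σ(ρt)_known − 3360 × (depth of known layers): K_1 = 66160820 − 3360×24442 = −15964300; K_2 = 0 − 3360×(1171 + 0) = −3934560.
Balance: K_1 = K_2 − x×(3360 − 2760), so x = (K_2 − K_1)/(3360 − 2760) = 12029700/600 = 20000 m.

20000 m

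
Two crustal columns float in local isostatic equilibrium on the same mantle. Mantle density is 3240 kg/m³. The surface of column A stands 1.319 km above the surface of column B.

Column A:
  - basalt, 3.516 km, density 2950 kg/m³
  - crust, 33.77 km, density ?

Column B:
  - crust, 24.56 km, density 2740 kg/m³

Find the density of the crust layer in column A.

2780 kg/m³

Take the compensation level at the base of the deeper column (depth z_c below the surface of column A) and equate Σ ρ_i t_i down to z_c; mantle fills any gap and the z_c terms cancel.
Column A: 3.516×2950 + 33.77×ρ + (z_c − 37.286)×3240
Column B: 1.319×0 + 24.56×2740 + (z_c − 1.319 − 24.56)×3240
The z_c×3240 term appears on both sides and cancels. Collect the known terms of each column as K = Σ(ρt)_known − 3240 × (depth of known layers): K_A = 10372.2 − 3240×37.286 = −110434.44; K_B = 67294.4 − 3240×(1.319 + 24.56) = −16553.56.
Balance: K_A + 33.77×ρ = K_B, so ρ = (K_B − K_A)/33.77 = 93880.9/33.77 = 2780 kg/m³.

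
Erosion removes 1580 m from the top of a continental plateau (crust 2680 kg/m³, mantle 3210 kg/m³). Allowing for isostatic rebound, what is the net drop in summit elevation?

Rebound u = e ρ_c/ρ_m = 1580 m × 2680/3210 = 1319 m.
Net surface drop = e − u = 1580 m − 1319 m = e (ρ_m − ρ_c)/ρ_m = 261 m.

261 m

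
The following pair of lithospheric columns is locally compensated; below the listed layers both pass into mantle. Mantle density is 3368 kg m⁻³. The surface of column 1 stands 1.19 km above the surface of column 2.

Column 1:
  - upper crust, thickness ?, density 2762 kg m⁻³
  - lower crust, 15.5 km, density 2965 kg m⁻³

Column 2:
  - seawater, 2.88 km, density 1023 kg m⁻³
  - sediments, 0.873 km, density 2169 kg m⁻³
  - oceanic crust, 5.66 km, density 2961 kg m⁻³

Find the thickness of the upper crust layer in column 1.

13 km

Take the compensation level at the base of the deeper column (depth z_c below the surface of column 1) and equate Σ ρ_i t_i down to z_c; mantle fills any gap and the z_c terms cancel.
Column 1: x×2762 + 15.5×2965 + (z_c − 15.5 − x)×3368
Column 2: 1.19×0 + 2.88×1023 + 0.873×2169 + 5.66×2961 + (z_c − 1.19 − 9.413)×3368
The z_c×3368 term appears on both sides and cancels. Collect the known terms of each column as K = Σ(ρt)_known − 3368 × (depth of known layers): K_1 = 45957.5 − 3368×15.5 = −6246.5; K_2 = 21599.037 − 3368×(1.19 + 9.413) = −14111.867.
Balance: K_1 − x×(3368 − 2762) = K_2, so x = (K_1 − K_2)/(3368 − 2762) = 7865.37/606 = 13 km.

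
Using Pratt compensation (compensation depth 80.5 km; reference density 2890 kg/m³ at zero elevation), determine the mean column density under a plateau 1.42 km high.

Pratt balance: ρ_ref D = ρ (D + h).
ρ = ρ_ref D/(D + h) = 2890 × 80.5 km/(80.5 km + 1.42 km) = 2840 kg/m³.

2840 kg/m³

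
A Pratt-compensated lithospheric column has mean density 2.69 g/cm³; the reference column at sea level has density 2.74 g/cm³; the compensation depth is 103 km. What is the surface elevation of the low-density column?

1.91 km

ρ_ref D = ρ (D + h) → h = D (ρ_ref − ρ)/ρ.
h = 103 km × (2.74 − 2.69)/2.69 = 1.91 km.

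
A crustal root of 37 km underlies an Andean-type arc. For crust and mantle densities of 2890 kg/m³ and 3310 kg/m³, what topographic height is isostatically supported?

5.38 km

By Archimedes' principle applied to the lithosphere: ρ_c h = (ρ_m − ρ_c) r.
h = r (ρ_m − ρ_c) / ρ_c = 37 km × (3310 − 2890) / 2890 = 5.38 km.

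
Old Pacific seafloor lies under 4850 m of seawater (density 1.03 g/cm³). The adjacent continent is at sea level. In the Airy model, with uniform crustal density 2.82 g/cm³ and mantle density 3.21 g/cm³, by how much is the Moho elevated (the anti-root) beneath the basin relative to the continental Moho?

For local isostatic compensation: replacing crust with seawater at the top is compensated by replacing crust with mantle at the base: d (ρ_c − ρ_w) = a (ρ_m − ρ_c).
a = d (ρ_c − ρ_w)/(ρ_m − ρ_c) = 4850 m × 1.79/0.39 = 22300 m.

22300 m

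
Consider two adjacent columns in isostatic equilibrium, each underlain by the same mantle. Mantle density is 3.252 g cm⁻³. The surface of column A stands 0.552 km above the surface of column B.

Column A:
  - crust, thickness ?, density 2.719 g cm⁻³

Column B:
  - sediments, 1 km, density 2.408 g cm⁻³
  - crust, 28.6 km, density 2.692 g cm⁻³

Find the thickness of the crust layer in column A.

Take the compensation level at the base of the deeper column (depth z_c below the surface of column A) and equate Σ ρ_i t_i down to z_c; mantle fills any gap and the z_c terms cancel.
Column A: x×2.719 + (z_c − 0 − x)×3.252
Column B: 0.552×0 + 1×2.408 + 28.6×2.692 + (z_c − 0.552 − 29.6)×3.252
The z_c×3.252 term appears on both sides and cancels. Collect the known terms of each column as K = Σ(ρt)_known − 3.252 × (depth of known layers): K_A = 0 − 3.252×0 = 0; K_B = 79.3992 − 3.252×(0.552 + 29.6) = −18.655104.
Balance: K_A − x×(3.252 − 2.719) = K_B, so x = (K_A − K_B)/(3.252 − 2.719) = 18.6551/0.533 = 35 km.

35 km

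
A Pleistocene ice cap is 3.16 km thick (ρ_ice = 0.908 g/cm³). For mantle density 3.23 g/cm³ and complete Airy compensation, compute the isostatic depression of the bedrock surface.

Isostatic balance requires: the ice load ρ_ice t is balanced by mantle displaced below, ρ_m s.
s = t ρ_ice / ρ_m = 3.16 km × 0.908/3.23 = 0.888 km.

0.888 km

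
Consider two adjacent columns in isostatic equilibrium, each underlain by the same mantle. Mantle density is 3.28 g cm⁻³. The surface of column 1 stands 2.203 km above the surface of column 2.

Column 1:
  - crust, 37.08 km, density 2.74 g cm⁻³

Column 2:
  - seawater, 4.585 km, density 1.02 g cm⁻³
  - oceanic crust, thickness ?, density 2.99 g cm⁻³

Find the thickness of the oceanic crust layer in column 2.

Take the compensation level at the base of the deeper column (depth z_c below the surface of column 1) and equate Σ ρ_i t_i down to z_c; mantle fills any gap and the z_c terms cancel.
Column 1: 37.08×2.74 + (z_c − 37.08)×3.28
Column 2: 2.203×0 + 4.585×1.02 + x×2.99 + (z_c − 2.203 − 4.585 − x)×3.28
The z_c×3.28 term appears on both sides and cancels. Collect the known terms of each column as K = Σ(ρt)_known − 3.28 × (depth of known layers): K_1 = 101.5992 − 3.28×37.08 = −20.0232; K_2 = 4.6767 − 3.28×(2.203 + 4.585) = −17.58794.
Balance: K_1 = K_2 − x×(3.28 − 2.99), so x = (K_2 − K_1)/(3.28 − 2.99) = 2.43526/0.29 = 8.4 km.

8.4 km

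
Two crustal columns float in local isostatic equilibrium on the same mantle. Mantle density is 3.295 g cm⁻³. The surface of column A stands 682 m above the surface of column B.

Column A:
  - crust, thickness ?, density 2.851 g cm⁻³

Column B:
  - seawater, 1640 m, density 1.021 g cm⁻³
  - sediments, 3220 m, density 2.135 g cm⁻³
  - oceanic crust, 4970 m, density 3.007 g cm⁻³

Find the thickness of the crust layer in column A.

Take the compensation level at the base of the deeper column (depth z_c below the surface of column A) and equate Σ ρ_i t_i down to z_c; mantle fills any gap and the z_c terms cancel.
Column A: x×2.851 + (z_c − 0 − x)×3.295
Column B: 682×0 + 1640×1.021 + 3220×2.135 + 4970×3.007 + (z_c − 682 − 9830)×3.295
The z_c×3.295 term appears on both sides and cancels. Collect the known terms of each column as K = Σ(ρt)_known − 3.295 × (depth of known layers): K_A = 0 − 3.295×0 = 0; K_B = 23493.93 − 3.295×(682 + 9830) = −11143.11.
Balance: K_A − x×(3.295 − 2.851) = K_B, so x = (K_A − K_B)/(3.295 − 2.851) = 11143.1/0.444 = 25100 m.

25100 m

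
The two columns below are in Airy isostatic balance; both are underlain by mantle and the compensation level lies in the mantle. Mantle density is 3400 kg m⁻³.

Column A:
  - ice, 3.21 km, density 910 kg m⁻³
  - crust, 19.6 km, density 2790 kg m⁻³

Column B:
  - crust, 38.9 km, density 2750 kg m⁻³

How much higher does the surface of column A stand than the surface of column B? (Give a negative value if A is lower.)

For any compensation level in the mantle, the mantle terms cancel and isostasy reduces to e = (Σt_A − Σt_B) − (Σ(ρt)_A − Σ(ρt)_B) / ρ_m.
Σt_A = 22.81 km; Σt_B = 38.9 km; Σ(ρt)_A = 57605.1; Σ(ρt)_B = 106975 (in km·kg m⁻³).
e = (22.81 − 38.9) − (57605.1 − 106975) / 3400 = −1.57 km.

−1.57 km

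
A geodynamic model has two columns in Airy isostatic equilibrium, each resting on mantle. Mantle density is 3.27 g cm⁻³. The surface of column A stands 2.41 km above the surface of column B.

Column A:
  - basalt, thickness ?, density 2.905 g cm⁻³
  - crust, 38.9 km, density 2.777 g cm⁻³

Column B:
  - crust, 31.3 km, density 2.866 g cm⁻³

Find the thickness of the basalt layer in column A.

Take the compensation level at the base of the deeper column (depth z_c below the surface of column A) and equate Σ ρ_i t_i down to z_c; mantle fills any gap and the z_c terms cancel.
Column A: x×2.905 + 38.9×2.777 + (z_c − 38.9 − x)×3.27
Column B: 2.41×0 + 31.3×2.866 + (z_c − 2.41 − 31.3)×3.27
The z_c×3.27 term appears on both sides and cancels. Collect the known terms of each column as K = Σ(ρt)_known − 3.27 × (depth of known layers): K_A = 108.0253 − 3.27×38.9 = −19.1777; K_B = 89.7058 − 3.27×(2.41 + 31.3) = −20.5259.
Balance: K_A − x×(3.27 − 2.905) = K_B, so x = (K_A − K_B)/(3.27 − 2.905) = 1.3482/0.365 = 3.69 km.

3.69 km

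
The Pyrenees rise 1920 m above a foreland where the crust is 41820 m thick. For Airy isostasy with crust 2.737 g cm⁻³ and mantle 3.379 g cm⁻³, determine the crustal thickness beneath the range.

Root depth r = h ρ_c / (ρ_m − ρ_c) = 1920 m × 2.737 / 0.642 = 8185 m.
Total thickness = T + h + r = 41820 m + 1920 m + 8185 m = 51900 m.

51900 m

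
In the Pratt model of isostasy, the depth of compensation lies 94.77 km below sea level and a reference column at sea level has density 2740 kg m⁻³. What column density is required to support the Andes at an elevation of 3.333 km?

2650 kg m⁻³

Pratt balance: ρ_ref D = ρ (D + h).
ρ = ρ_ref D/(D + h) = 2740 × 94.77 km/(94.77 km + 3.333 km) = 2650 kg m⁻³.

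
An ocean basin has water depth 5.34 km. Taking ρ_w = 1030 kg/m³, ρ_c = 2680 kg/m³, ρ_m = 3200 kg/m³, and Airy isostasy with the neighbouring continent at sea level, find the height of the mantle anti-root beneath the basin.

16.9 km

Equating mass per unit area of the two columns: replacing crust with seawater at the top is compensated by replacing crust with mantle at the base: d (ρ_c − ρ_w) = a (ρ_m − ρ_c).
a = d (ρ_c − ρ_w)/(ρ_m − ρ_c) = 5.34 km × 1650/520 = 16.9 km.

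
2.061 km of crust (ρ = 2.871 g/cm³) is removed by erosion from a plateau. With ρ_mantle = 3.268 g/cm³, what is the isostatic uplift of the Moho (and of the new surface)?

1.81 km

Unloading: uplift u = e ρ_c/ρ_m = 2.061 km × 2.871/3.268 = 1.81 km.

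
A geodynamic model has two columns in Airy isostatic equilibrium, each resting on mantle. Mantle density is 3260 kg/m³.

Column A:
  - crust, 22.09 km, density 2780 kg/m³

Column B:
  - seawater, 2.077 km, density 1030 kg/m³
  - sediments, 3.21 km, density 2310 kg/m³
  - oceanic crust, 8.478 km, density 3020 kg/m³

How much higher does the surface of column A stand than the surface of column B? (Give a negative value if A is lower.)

For any compensation level in the mantle, the mantle terms cancel and isostasy reduces to e = (Σt_A − Σt_B) − (Σ(ρt)_A − Σ(ρt)_B) / ρ_m.
Σt_A = 22.09 km; Σt_B = 13.765 km; Σ(ρt)_A = 61410.2; Σ(ρt)_B = 35157.97 (in km·kg/m³).
e = (22.09 − 13.765) − (61410.2 − 35157.97) / 3260 = 0.272 km.

0.272 km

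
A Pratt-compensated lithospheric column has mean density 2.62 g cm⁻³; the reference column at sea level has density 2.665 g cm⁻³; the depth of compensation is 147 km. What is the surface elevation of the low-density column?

ρ_ref D = ρ (D + h) → h = D (ρ_ref − ρ)/ρ.
h = 147 km × (2.665 − 2.62)/2.62 = 2.52 km.

2.52 km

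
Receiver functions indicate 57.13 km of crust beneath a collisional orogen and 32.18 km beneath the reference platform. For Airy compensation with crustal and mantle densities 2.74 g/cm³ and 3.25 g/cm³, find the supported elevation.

Excess crust Δ = 57.13 km − 32.18 km = 24.95 km, split between elevation h and root r with h + r = Δ.
Airy balance ρ_c h = (ρ_m − ρ_c) r gives r = h ρ_c/(ρ_m − ρ_c), so h (1 + ρ_c/(ρ_m − ρ_c)) = Δ, i.e. h = Δ (ρ_m − ρ_c)/ρ_m.
h = 24.95 km × 0.51/3.25 = 3.92 km.

3.92 km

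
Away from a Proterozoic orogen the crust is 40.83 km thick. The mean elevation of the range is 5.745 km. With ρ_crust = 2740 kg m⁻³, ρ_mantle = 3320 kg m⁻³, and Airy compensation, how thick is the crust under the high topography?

73.7 km

Root depth r = h ρ_c / (ρ_m − ρ_c) = 5.745 km × 2740 / 580 = 27.14 km.
Total thickness = T + h + r = 40.83 km + 5.745 km + 27.14 km = 73.7 km.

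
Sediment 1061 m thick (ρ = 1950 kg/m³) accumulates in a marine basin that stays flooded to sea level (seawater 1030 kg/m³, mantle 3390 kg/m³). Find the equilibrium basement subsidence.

Submarine loading: the sediment displaces seawater, and the subsidence is in turn flooded, so s (ρ_m − ρ_w) = t (ρ_sed − ρ_w).
s = 1061 m × (1950 − 1030) / (3390 − 1030) = 414 m.

414 m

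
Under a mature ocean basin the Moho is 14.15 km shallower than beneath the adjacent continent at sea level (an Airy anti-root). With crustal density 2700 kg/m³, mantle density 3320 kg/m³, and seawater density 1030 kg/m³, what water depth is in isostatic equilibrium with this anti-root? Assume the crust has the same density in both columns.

5.25 km

Replacing a thickness d of crust by seawater at the top must be balanced by replacing crust with mantle at the base: d (ρ_c − ρ_w) = a (ρ_m − ρ_c).
d = a (ρ_m − ρ_c)/(ρ_c − ρ_w) = 14.15 km × 620/1670 = 5.25 km.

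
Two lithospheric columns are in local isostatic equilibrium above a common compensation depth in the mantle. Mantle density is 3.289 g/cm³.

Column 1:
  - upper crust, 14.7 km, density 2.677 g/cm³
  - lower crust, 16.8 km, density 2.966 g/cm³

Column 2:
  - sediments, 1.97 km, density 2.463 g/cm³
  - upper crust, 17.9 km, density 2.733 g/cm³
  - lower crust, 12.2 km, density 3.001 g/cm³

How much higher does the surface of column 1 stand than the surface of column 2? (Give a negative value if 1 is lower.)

−0.204 km

For any compensation level in the mantle, the mantle terms cancel and isostasy reduces to e = (Σt_1 − Σt_2) − (Σ(ρt)_1 − Σ(ρt)_2) / ρ_m.
Σt_1 = 31.5 km; Σt_2 = 32.07 km; Σ(ρt)_1 = 89.1807; Σ(ρt)_2 = 90.38501 (in km·g/cm³).
e = (31.5 − 32.07) − (89.1807 − 90.38501) / 3.289 = −0.204 km.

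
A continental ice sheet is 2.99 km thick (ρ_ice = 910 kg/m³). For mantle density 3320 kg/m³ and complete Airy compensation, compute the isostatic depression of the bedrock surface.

0.82 km

Isostatic balance requires: the ice load ρ_ice t is balanced by mantle displaced below, ρ_m s.
s = t ρ_ice / ρ_m = 2.99 km × 910/3320 = 0.82 km.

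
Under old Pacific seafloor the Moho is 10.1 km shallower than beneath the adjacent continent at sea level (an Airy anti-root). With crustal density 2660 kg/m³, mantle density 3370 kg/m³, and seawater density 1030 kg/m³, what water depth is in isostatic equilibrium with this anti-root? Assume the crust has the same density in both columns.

4.4 km

Replacing a thickness d of crust by seawater at the top must be balanced by replacing crust with mantle at the base: d (ρ_c − ρ_w) = a (ρ_m − ρ_c).
d = a (ρ_m − ρ_c)/(ρ_c − ρ_w) = 10.1 km × 710/1630 = 4.4 km.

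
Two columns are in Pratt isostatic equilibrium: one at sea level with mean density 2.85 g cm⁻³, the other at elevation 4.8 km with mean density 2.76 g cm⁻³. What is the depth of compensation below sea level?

ρ_ref D = ρ (D + h) → D (ρ_ref − ρ) = ρ h.
D = ρ h/(ρ_ref − ρ) = 2.76 × 4.8 km/(2.85 − 2.76) = 147 km.

147 km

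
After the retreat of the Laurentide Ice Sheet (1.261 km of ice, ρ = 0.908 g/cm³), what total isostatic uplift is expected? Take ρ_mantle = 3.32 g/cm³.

0.345 km

Removing the load lets mantle flow back in; uplift u satisfies ρ_ice t = ρ_m u.
u = t ρ_ice/ρ_m = 1.261 km × 0.908/3.32 = 0.345 km.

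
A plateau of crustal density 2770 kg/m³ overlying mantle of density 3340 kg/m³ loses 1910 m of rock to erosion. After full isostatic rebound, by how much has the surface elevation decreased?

Rebound u = e ρ_c/ρ_m = 1910 m × 2770/3340 = 1584 m.
Net surface drop = e − u = 1910 m − 1584 m = e (ρ_m − ρ_c)/ρ_m = 326 m.

326 m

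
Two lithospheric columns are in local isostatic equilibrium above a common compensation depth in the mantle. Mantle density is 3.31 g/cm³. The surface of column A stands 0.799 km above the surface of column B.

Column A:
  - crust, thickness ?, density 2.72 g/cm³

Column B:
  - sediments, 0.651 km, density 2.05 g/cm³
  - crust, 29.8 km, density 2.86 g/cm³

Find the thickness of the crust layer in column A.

28.6 km

Take the compensation level at the base of the deeper column (depth z_c below the surface of column A) and equate Σ ρ_i t_i down to z_c; mantle fills any gap and the z_c terms cancel.
Column A: x×2.72 + (z_c − 0 − x)×3.31
Column B: 0.799×0 + 0.651×2.05 + 29.8×2.86 + (z_c − 0.799 − 30.451)×3.31
The z_c×3.31 term appears on both sides and cancels. Collect the known terms of each column as K = Σ(ρt)_known − 3.31 × (depth of known layers): K_A = 0 − 3.31×0 = 0; K_B = 86.56255 − 3.31×(0.799 + 30.451) = −16.87495.
Balance: K_A − x×(3.31 − 2.72) = K_B, so x = (K_A − K_B)/(3.31 − 2.72) = 16.8749/0.59 = 28.6 km.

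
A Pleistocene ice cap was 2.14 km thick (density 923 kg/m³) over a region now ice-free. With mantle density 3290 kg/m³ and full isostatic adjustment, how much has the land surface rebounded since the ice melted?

0.6 km

Removing the load lets mantle flow back in; uplift u satisfies ρ_ice t = ρ_m u.
u = t ρ_ice/ρ_m = 2.14 km × 923/3290 = 0.6 km.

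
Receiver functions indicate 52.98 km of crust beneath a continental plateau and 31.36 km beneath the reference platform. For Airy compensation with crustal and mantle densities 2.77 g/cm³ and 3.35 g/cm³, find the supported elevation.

Excess crust Δ = 52.98 km − 31.36 km = 21.62 km, split between elevation h and root r with h + r = Δ.
Airy balance ρ_c h = (ρ_m − ρ_c) r gives r = h ρ_c/(ρ_m − ρ_c), so h (1 + ρ_c/(ρ_m − ρ_c)) = Δ, i.e. h = Δ (ρ_m − ρ_c)/ρ_m.
h = 21.62 km × 0.58/3.35 = 3.74 km.

3.74 km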